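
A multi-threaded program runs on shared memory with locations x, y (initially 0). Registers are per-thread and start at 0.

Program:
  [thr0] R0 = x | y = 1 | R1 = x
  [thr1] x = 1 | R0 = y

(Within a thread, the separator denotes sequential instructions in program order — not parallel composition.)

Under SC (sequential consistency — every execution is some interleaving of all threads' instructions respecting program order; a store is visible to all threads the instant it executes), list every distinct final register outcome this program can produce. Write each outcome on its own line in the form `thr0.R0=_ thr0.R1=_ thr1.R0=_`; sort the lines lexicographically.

thr0.R0=0 thr0.R1=0 thr1.R0=1
thr0.R0=0 thr0.R1=1 thr1.R0=0
thr0.R0=0 thr0.R1=1 thr1.R0=1
thr0.R0=1 thr0.R1=1 thr1.R0=0
thr0.R0=1 thr0.R1=1 thr1.R0=1

outcome vector order: (thr0.R0,thr0.R1,thr1.R0)
|SC outcomes| = 5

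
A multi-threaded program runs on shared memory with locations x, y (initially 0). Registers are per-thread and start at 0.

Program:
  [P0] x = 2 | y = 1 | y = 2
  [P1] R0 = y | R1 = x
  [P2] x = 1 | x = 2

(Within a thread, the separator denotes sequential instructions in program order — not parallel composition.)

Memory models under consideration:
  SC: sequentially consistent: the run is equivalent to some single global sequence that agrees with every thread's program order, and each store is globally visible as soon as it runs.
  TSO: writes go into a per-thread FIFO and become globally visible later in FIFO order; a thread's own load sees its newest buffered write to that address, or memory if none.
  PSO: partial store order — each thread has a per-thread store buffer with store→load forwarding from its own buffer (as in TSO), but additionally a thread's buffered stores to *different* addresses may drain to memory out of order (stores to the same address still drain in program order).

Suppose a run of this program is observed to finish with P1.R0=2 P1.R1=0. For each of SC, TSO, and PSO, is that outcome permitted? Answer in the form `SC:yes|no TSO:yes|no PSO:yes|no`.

outcome vector order: (P1.R0,P1.R1)
SC (7): 0/0, 0/1, 0/2, 1/1, 1/2, 2/1, 2/2
TSO (7): 0/0, 0/1, 0/2, 1/1, 1/2, 2/1, 2/2
PSO (9): 0/0, 0/1, 0/2, 1/0, 1/1, 1/2, 2/0, 2/1, 2/2
target 2/0 ∈ {PSO}

SC:no TSO:no PSO:yes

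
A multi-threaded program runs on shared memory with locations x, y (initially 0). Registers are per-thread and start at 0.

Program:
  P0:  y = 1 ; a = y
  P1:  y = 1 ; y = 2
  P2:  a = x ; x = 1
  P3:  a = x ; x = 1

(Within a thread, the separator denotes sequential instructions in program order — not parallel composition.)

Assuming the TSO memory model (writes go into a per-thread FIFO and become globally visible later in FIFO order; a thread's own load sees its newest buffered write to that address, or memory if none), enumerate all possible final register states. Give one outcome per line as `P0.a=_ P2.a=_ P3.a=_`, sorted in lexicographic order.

P0.a=1 P2.a=0 P3.a=0
P0.a=1 P2.a=0 P3.a=1
P0.a=1 P2.a=1 P3.a=0
P0.a=2 P2.a=0 P3.a=0
P0.a=2 P2.a=0 P3.a=1
P0.a=2 P2.a=1 P3.a=0

outcome vector order: (P0.a,P2.a,P3.a)
|TSO outcomes| = 6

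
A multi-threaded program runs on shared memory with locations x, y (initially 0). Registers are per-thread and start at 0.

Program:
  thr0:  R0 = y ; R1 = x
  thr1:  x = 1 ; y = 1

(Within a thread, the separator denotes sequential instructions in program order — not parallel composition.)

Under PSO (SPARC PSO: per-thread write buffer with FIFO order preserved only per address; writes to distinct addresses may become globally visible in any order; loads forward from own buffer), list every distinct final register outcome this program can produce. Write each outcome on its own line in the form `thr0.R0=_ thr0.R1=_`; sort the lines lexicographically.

outcome vector order: (thr0.R0,thr0.R1)
|PSO outcomes| = 4

thr0.R0=0 thr0.R1=0
thr0.R0=0 thr0.R1=1
thr0.R0=1 thr0.R1=0
thr0.R0=1 thr0.R1=1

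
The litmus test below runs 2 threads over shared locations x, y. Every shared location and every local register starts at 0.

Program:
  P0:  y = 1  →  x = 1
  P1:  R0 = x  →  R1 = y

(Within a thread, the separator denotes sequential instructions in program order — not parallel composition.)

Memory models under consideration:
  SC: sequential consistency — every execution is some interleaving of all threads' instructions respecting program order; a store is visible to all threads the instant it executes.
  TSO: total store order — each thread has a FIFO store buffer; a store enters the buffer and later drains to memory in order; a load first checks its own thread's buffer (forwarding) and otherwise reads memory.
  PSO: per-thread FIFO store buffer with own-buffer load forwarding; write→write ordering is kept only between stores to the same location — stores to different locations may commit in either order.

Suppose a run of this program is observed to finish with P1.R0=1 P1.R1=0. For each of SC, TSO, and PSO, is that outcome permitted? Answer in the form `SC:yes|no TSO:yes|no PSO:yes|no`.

SC:no TSO:no PSO:yes

outcome vector order: (P1.R0,P1.R1)
under SC → (0,0); (0,1); (1,1)
under TSO → (0,0); (0,1); (1,1)
under PSO → (0,0); (0,1); (1,0); (1,1)
target (1,0) ∈ {PSO}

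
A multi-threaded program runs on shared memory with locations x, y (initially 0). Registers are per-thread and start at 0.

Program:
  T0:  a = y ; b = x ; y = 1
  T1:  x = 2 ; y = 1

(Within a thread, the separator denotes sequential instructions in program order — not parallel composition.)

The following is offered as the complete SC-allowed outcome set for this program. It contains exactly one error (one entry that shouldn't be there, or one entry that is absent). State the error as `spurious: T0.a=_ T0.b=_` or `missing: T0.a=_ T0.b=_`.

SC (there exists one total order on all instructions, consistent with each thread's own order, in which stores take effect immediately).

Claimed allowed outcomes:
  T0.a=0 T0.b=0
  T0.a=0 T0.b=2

outcome vector order: (T0.a,T0.b)
SC: 3 outcomes — {<0 0>; <0 2>; <1 2>}
SC∖claimed = {<1 2>}

missing: T0.a=1 T0.b=2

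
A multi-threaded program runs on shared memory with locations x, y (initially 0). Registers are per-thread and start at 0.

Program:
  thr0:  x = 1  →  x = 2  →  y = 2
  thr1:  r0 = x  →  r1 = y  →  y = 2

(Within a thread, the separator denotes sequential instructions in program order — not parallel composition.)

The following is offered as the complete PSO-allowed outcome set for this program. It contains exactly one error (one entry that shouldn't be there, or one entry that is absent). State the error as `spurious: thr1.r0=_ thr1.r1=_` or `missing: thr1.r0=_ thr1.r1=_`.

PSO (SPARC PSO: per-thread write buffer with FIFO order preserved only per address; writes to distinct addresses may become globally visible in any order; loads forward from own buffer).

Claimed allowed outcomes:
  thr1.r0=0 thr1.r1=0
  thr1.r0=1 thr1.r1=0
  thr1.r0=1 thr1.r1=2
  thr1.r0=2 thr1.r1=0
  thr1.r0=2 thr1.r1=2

missing: thr1.r0=0 thr1.r1=2

outcome vector order: (thr1.r0,thr1.r1)
PSO (6): 0/0 0/2 1/0 1/2 2/0 2/2
PSO∖claimed = {0/2}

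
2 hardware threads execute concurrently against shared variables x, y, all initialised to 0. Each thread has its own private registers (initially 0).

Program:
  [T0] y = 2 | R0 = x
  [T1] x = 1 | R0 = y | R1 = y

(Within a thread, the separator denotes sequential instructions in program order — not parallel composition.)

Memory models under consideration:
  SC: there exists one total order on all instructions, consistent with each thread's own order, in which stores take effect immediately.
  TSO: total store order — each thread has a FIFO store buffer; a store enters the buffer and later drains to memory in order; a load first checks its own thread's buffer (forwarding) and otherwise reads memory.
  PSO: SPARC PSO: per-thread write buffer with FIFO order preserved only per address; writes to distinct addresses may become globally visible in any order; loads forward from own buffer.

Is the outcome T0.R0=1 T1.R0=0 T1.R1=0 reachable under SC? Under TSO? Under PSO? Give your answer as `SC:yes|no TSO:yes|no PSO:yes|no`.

outcome vector order: (T0.R0,T1.R0,T1.R1)
SC (4): (0,2,2) (1,0,0) (1,0,2) (1,2,2)
TSO (6): (0,0,0) (0,0,2) (0,2,2) (1,0,0) (1,0,2) (1,2,2)
PSO (6): (0,0,0) (0,0,2) (0,2,2) (1,0,0) (1,0,2) (1,2,2)
target (1,0,0) ∈ {SC,TSO,PSO}

SC:yes TSO:yes PSO:yes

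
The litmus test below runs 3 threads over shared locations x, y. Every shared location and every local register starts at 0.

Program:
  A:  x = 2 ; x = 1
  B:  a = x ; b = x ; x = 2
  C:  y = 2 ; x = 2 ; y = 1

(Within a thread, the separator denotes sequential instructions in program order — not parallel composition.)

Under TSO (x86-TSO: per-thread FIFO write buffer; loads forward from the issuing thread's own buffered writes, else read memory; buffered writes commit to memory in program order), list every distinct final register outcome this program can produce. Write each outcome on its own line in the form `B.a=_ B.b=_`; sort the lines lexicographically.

B.a=0 B.b=0
B.a=0 B.b=1
B.a=0 B.b=2
B.a=1 B.b=1
B.a=1 B.b=2
B.a=2 B.b=1
B.a=2 B.b=2

outcome vector order: (B.a,B.b)
|TSO outcomes| = 7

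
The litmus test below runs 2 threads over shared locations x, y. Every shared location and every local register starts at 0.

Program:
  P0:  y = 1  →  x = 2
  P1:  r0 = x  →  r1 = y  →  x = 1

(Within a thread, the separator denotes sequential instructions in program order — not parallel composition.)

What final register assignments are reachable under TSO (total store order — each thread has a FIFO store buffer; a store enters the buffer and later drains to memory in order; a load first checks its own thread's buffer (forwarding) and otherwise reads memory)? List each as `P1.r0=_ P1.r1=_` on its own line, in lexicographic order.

outcome vector order: (P1.r0,P1.r1)
|TSO outcomes| = 3

P1.r0=0 P1.r1=0
P1.r0=0 P1.r1=1
P1.r0=2 P1.r1=1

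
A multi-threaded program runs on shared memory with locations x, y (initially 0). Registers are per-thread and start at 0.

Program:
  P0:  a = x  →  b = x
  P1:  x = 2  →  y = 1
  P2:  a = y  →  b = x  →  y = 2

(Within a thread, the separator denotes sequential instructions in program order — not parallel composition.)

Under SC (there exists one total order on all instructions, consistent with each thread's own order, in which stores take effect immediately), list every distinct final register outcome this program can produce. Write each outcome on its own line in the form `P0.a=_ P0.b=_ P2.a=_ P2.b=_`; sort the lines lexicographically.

outcome vector order: (P0.a,P0.b,P2.a,P2.b)
|SC outcomes| = 9

P0.a=0 P0.b=0 P2.a=0 P2.b=0
P0.a=0 P0.b=0 P2.a=0 P2.b=2
P0.a=0 P0.b=0 P2.a=1 P2.b=2
P0.a=0 P0.b=2 P2.a=0 P2.b=0
P0.a=0 P0.b=2 P2.a=0 P2.b=2
P0.a=0 P0.b=2 P2.a=1 P2.b=2
P0.a=2 P0.b=2 P2.a=0 P2.b=0
P0.a=2 P0.b=2 P2.a=0 P2.b=2
P0.a=2 P0.b=2 P2.a=1 P2.b=2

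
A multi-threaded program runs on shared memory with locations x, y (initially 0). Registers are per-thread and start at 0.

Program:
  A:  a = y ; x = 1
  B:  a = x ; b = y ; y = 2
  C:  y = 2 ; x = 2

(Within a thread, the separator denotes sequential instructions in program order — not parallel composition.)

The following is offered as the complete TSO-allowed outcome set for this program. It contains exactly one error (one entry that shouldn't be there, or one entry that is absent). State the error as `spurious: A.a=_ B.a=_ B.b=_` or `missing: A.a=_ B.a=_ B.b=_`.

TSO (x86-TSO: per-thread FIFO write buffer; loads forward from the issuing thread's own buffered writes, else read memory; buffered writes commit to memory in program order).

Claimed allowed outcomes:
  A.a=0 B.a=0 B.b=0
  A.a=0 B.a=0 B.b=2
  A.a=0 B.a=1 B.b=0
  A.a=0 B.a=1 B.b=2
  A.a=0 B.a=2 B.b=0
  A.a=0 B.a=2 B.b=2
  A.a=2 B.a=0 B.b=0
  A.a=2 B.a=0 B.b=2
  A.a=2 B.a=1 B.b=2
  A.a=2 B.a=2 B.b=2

outcome vector order: (A.a,B.a,B.b)
TSO: 9 outcomes — {(0,0,0) (0,0,2) (0,1,0) (0,1,2) (0,2,2) (2,0,0) (2,0,2) (2,1,2) (2,2,2)}
claimed∖TSO = {(0,2,0)}

spurious: A.a=0 B.a=2 B.b=0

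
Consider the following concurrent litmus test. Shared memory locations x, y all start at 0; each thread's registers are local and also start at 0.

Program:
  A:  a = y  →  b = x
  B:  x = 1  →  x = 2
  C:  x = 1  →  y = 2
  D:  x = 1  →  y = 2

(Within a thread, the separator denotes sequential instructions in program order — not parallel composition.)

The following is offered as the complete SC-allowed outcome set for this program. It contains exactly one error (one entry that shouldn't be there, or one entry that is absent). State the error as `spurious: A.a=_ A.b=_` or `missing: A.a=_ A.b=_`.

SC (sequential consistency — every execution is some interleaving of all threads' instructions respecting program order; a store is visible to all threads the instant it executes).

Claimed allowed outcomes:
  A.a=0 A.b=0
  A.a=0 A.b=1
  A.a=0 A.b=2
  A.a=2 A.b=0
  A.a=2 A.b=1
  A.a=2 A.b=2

outcome vector order: (A.a,A.b)
SC: 5 outcomes — {<0 0> <0 1> <0 2> <2 1> <2 2>}
claimed∖SC = {<2 0>}

spurious: A.a=2 A.b=0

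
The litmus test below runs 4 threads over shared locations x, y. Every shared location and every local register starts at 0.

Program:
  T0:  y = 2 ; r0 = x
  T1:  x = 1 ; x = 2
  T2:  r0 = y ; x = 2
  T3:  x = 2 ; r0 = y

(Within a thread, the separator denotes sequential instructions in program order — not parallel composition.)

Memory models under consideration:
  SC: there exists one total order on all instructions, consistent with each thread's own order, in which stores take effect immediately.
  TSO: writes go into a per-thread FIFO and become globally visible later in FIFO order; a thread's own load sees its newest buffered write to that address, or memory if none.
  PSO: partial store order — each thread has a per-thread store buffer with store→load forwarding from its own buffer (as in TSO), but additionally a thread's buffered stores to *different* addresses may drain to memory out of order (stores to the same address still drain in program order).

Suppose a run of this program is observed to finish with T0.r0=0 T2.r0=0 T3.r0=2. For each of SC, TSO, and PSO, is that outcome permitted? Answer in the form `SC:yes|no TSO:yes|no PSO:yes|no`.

outcome vector order: (T0.r0,T2.r0,T3.r0)
[SC] allowed = {(0,0,2), (0,2,2), (1,0,0), (1,0,2), (1,2,0), (1,2,2), (2,0,0), (2,0,2), (2,2,0), (2,2,2)}
[TSO] allowed = {(0,0,0), (0,0,2), (0,2,0), (0,2,2), (1,0,0), (1,0,2), (1,2,0), (1,2,2), (2,0,0), (2,0,2), (2,2,0), (2,2,2)}
[PSO] allowed = {(0,0,0), (0,0,2), (0,2,0), (0,2,2), (1,0,0), (1,0,2), (1,2,0), (1,2,2), (2,0,0), (2,0,2), (2,2,0), (2,2,2)}
target (0,0,2) ∈ {SC,TSO,PSO}

SC:yes TSO:yes PSO:yes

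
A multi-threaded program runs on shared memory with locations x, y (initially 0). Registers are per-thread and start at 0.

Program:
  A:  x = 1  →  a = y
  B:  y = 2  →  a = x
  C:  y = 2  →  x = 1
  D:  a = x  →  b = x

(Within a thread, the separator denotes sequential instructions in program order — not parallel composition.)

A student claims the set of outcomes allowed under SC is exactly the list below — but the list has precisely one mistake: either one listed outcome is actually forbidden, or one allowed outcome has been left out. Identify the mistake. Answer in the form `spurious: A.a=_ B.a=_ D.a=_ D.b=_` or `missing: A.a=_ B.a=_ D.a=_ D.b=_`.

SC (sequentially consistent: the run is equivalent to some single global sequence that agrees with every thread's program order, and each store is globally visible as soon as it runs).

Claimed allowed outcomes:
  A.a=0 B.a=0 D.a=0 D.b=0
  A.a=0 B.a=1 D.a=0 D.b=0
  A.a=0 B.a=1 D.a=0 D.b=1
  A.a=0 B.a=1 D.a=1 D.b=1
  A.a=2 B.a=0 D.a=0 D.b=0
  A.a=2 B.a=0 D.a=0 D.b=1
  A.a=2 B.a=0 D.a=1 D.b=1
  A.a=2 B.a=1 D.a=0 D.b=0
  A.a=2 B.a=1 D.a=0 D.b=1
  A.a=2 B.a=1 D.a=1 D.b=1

spurious: A.a=0 B.a=0 D.a=0 D.b=0

outcome vector order: (A.a,B.a,D.a,D.b)
SC (9): (0,1,0,0) (0,1,0,1) (0,1,1,1) (2,0,0,0) (2,0,0,1) (2,0,1,1) (2,1,0,0) (2,1,0,1) (2,1,1,1)
claimed∖SC = {(0,0,0,0)}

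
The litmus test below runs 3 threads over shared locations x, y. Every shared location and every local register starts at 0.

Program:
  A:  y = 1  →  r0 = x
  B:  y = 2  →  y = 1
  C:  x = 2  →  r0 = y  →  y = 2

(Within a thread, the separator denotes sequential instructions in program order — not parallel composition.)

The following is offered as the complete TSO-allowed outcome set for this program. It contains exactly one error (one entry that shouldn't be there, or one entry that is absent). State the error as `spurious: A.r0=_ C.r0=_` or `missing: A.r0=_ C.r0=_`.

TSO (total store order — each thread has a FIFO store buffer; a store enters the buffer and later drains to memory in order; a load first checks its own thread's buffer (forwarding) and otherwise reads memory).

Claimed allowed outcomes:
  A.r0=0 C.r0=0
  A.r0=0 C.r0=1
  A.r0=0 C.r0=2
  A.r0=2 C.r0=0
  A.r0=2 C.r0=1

missing: A.r0=2 C.r0=2

outcome vector order: (A.r0,C.r0)
TSO (6): (0,0); (0,1); (0,2); (2,0); (2,1); (2,2)
TSO∖claimed = {(2,2)}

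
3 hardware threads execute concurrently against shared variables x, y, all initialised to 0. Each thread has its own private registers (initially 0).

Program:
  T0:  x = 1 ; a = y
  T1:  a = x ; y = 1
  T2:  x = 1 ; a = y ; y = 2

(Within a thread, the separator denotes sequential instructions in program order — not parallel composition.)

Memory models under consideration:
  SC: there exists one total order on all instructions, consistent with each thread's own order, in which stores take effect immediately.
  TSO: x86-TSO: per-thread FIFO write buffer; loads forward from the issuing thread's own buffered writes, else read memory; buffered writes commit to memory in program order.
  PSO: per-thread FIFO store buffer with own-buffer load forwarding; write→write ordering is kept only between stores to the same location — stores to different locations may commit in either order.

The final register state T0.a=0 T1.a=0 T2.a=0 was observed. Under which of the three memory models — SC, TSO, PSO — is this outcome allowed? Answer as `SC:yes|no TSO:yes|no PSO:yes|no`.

SC:yes TSO:yes PSO:yes

outcome vector order: (T0.a,T1.a,T2.a)
SC (12): 0/0/0 0/0/1 0/1/0 0/1/1 1/0/0 1/0/1 1/1/0 1/1/1 2/0/0 2/0/1 2/1/0 2/1/1
TSO (12): 0/0/0 0/0/1 0/1/0 0/1/1 1/0/0 1/0/1 1/1/0 1/1/1 2/0/0 2/0/1 2/1/0 2/1/1
PSO (12): 0/0/0 0/0/1 0/1/0 0/1/1 1/0/0 1/0/1 1/1/0 1/1/1 2/0/0 2/0/1 2/1/0 2/1/1
target 0/0/0 ∈ {SC,TSO,PSO}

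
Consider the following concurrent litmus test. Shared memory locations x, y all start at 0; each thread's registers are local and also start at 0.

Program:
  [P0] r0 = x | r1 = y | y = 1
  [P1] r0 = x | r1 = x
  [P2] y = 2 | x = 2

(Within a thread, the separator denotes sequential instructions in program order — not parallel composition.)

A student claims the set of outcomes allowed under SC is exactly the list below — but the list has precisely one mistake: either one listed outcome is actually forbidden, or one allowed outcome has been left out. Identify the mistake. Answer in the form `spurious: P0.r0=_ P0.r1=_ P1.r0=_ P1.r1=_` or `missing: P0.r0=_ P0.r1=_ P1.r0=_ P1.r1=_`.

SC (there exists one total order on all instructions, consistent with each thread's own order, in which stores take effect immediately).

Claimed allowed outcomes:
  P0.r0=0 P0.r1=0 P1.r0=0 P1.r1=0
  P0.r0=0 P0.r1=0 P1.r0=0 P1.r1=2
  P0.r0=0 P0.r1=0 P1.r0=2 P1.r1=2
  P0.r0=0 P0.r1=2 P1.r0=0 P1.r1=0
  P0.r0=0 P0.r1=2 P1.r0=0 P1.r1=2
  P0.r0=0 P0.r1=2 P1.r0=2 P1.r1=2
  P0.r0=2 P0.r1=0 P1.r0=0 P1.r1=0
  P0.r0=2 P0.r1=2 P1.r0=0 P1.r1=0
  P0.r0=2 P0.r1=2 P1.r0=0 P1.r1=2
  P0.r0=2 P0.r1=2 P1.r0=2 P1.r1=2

outcome vector order: (P0.r0,P0.r1,P1.r0,P1.r1)
[SC] allowed = {(0,0,0,0); (0,0,0,2); (0,0,2,2); (0,2,0,0); (0,2,0,2); (0,2,2,2); (2,2,0,0); (2,2,0,2); (2,2,2,2)}
claimed∖SC = {(2,0,0,0)}

spurious: P0.r0=2 P0.r1=0 P1.r0=0 P1.r1=0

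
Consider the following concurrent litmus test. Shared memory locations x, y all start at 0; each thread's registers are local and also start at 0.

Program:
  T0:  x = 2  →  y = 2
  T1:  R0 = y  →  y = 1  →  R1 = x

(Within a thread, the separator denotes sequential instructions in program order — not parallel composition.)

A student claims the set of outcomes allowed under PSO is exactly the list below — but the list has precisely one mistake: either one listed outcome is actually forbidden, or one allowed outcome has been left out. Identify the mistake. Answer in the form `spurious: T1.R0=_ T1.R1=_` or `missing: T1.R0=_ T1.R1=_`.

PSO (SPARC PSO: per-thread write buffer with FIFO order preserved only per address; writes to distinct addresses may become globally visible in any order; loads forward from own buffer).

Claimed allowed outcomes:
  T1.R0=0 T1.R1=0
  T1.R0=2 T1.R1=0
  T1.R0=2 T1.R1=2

missing: T1.R0=0 T1.R1=2

outcome vector order: (T1.R0,T1.R1)
[PSO] allowed = {0/0, 0/2, 2/0, 2/2}
PSO∖claimed = {0/2}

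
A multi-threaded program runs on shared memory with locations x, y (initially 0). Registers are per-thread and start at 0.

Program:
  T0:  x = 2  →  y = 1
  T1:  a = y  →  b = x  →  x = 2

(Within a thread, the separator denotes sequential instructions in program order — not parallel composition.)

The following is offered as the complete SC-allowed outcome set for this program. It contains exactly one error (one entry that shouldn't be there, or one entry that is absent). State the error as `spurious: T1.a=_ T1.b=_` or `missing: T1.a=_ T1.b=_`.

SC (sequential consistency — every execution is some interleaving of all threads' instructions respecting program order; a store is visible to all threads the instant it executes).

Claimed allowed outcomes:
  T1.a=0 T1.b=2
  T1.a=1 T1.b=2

missing: T1.a=0 T1.b=0

outcome vector order: (T1.a,T1.b)
SC (3): 00 02 12
SC∖claimed = {00}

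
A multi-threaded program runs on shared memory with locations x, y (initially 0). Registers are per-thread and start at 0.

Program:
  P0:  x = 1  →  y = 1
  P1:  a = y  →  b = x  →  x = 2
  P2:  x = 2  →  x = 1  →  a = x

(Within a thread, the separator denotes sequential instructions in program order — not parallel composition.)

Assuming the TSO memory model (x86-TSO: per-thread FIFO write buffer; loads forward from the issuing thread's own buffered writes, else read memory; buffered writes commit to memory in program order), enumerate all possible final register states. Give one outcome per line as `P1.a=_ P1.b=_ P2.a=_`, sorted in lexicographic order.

outcome vector order: (P1.a,P1.b,P2.a)
|TSO outcomes| = 10

P1.a=0 P1.b=0 P2.a=1
P1.a=0 P1.b=0 P2.a=2
P1.a=0 P1.b=1 P2.a=1
P1.a=0 P1.b=1 P2.a=2
P1.a=0 P1.b=2 P2.a=1
P1.a=0 P1.b=2 P2.a=2
P1.a=1 P1.b=1 P2.a=1
P1.a=1 P1.b=1 P2.a=2
P1.a=1 P1.b=2 P2.a=1
P1.a=1 P1.b=2 P2.a=2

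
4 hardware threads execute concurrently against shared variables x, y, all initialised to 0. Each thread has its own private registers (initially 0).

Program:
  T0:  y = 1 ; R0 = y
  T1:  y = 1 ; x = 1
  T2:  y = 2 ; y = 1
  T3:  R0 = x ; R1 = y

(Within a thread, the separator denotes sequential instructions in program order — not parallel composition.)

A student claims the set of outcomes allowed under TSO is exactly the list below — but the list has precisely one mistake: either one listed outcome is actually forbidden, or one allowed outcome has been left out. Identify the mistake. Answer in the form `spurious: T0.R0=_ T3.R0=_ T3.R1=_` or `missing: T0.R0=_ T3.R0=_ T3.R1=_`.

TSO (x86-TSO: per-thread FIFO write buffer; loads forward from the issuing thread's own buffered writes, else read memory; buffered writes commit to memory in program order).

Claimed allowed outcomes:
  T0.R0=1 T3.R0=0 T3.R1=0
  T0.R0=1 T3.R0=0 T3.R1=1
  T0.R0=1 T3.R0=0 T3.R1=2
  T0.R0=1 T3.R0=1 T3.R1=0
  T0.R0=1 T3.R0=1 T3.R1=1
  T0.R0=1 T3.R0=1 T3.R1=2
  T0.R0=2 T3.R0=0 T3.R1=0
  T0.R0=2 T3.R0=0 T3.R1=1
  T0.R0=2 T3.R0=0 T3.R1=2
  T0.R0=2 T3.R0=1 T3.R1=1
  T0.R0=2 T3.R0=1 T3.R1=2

spurious: T0.R0=1 T3.R0=1 T3.R1=0

outcome vector order: (T0.R0,T3.R0,T3.R1)
TSO (10): 100, 101, 102, 111, 112, 200, 201, 202, 211, 212
claimed∖TSO = {110}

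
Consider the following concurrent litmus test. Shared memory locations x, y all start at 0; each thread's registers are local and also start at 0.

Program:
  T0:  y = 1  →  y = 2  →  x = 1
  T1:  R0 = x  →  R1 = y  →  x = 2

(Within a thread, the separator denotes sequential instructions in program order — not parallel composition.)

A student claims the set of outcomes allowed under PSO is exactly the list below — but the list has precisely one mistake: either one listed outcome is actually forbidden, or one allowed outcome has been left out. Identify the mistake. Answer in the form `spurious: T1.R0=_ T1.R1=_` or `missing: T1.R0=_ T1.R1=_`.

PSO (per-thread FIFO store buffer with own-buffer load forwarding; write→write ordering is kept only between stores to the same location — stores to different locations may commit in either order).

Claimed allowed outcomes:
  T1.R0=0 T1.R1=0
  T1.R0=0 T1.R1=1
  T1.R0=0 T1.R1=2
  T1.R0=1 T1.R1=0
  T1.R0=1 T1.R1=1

missing: T1.R0=1 T1.R1=2

outcome vector order: (T1.R0,T1.R1)
PSO (6): 00; 01; 02; 10; 11; 12
PSO∖claimed = {12}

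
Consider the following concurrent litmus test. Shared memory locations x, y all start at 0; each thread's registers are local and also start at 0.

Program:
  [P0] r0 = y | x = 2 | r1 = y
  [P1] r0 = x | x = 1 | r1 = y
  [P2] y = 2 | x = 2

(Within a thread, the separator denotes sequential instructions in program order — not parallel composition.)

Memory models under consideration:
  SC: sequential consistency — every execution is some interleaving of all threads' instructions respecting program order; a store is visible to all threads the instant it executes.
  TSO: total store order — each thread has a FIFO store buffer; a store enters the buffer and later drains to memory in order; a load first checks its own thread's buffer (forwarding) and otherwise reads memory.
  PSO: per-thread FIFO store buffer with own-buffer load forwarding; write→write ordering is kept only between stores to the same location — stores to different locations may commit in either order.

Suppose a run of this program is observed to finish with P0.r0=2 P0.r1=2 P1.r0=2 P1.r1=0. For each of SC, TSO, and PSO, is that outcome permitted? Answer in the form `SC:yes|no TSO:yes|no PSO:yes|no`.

outcome vector order: (P0.r0,P0.r1,P1.r0,P1.r1)
[SC] allowed = {0/0/0/0 0/0/0/2 0/0/2/0 0/0/2/2 0/2/0/0 0/2/0/2 0/2/2/0 0/2/2/2 2/2/0/0 2/2/0/2 2/2/2/2}
[TSO] allowed = {0/0/0/0 0/0/0/2 0/0/2/0 0/0/2/2 0/2/0/0 0/2/0/2 0/2/2/0 0/2/2/2 2/2/0/0 2/2/0/2 2/2/2/2}
[PSO] allowed = {0/0/0/0 0/0/0/2 0/0/2/0 0/0/2/2 0/2/0/0 0/2/0/2 0/2/2/0 0/2/2/2 2/2/0/0 2/2/0/2 2/2/2/0 2/2/2/2}
target 2/2/2/0 ∈ {PSO}

SC:no TSO:no PSO:yes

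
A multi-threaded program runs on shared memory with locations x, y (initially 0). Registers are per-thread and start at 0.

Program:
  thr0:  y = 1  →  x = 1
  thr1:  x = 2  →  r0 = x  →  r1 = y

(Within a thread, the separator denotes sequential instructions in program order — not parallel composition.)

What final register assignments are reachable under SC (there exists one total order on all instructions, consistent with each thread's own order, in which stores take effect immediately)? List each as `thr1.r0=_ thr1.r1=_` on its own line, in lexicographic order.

thr1.r0=1 thr1.r1=1
thr1.r0=2 thr1.r1=0
thr1.r0=2 thr1.r1=1

outcome vector order: (thr1.r0,thr1.r1)
|SC outcomes| = 3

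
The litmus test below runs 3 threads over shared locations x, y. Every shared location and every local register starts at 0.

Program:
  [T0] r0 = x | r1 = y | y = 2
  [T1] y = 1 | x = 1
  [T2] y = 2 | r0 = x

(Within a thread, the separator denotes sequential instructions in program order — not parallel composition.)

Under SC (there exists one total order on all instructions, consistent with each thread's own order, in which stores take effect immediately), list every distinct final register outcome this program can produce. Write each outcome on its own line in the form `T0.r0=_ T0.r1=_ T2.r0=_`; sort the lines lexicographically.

outcome vector order: (T0.r0,T0.r1,T2.r0)
|SC outcomes| = 10

T0.r0=0 T0.r1=0 T2.r0=0
T0.r0=0 T0.r1=0 T2.r0=1
T0.r0=0 T0.r1=1 T2.r0=0
T0.r0=0 T0.r1=1 T2.r0=1
T0.r0=0 T0.r1=2 T2.r0=0
T0.r0=0 T0.r1=2 T2.r0=1
T0.r0=1 T0.r1=1 T2.r0=0
T0.r0=1 T0.r1=1 T2.r0=1
T0.r0=1 T0.r1=2 T2.r0=0
T0.r0=1 T0.r1=2 T2.r0=1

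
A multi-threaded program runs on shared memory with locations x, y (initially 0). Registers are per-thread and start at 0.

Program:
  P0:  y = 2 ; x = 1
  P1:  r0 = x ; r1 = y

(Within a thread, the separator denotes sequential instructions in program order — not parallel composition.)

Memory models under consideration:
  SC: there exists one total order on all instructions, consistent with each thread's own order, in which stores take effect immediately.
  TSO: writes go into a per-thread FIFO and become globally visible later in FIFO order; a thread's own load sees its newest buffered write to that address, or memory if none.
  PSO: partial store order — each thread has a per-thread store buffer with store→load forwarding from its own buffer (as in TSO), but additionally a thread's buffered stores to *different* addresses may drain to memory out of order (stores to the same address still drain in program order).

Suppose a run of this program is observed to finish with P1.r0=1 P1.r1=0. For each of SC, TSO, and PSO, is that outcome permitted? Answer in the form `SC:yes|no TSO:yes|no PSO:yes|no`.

SC:no TSO:no PSO:yes

outcome vector order: (P1.r0,P1.r1)
SC (3): 0/0, 0/2, 1/2
TSO (3): 0/0, 0/2, 1/2
PSO (4): 0/0, 0/2, 1/0, 1/2
target 1/0 ∈ {PSO}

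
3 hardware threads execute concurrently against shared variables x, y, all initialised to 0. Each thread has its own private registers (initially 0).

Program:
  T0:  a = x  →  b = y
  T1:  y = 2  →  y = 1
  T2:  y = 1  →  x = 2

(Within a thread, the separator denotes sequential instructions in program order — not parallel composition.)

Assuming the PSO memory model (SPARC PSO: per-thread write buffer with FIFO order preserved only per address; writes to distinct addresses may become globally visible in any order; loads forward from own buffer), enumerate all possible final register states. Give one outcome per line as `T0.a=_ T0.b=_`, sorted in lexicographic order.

T0.a=0 T0.b=0
T0.a=0 T0.b=1
T0.a=0 T0.b=2
T0.a=2 T0.b=0
T0.a=2 T0.b=1
T0.a=2 T0.b=2

outcome vector order: (T0.a,T0.b)
|PSO outcomes| = 6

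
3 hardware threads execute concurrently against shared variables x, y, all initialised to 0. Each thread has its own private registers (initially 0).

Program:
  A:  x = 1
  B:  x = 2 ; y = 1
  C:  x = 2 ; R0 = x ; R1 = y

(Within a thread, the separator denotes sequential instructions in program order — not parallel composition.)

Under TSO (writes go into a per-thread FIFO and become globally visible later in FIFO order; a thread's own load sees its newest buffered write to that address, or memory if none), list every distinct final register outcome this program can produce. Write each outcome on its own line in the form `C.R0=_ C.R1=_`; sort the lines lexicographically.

outcome vector order: (C.R0,C.R1)
|TSO outcomes| = 4

C.R0=1 C.R1=0
C.R0=1 C.R1=1
C.R0=2 C.R1=0
C.R0=2 C.R1=1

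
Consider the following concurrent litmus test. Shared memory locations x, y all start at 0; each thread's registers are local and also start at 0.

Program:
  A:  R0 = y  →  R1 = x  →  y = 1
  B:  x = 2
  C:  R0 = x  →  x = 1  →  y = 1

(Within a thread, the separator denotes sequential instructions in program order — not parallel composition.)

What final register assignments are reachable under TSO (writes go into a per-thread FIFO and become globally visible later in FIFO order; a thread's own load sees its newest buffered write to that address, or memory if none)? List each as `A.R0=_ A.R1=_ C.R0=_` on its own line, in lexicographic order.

A.R0=0 A.R1=0 C.R0=0
A.R0=0 A.R1=0 C.R0=2
A.R0=0 A.R1=1 C.R0=0
A.R0=0 A.R1=1 C.R0=2
A.R0=0 A.R1=2 C.R0=0
A.R0=0 A.R1=2 C.R0=2
A.R0=1 A.R1=1 C.R0=0
A.R0=1 A.R1=1 C.R0=2
A.R0=1 A.R1=2 C.R0=0

outcome vector order: (A.R0,A.R1,C.R0)
|TSO outcomes| = 9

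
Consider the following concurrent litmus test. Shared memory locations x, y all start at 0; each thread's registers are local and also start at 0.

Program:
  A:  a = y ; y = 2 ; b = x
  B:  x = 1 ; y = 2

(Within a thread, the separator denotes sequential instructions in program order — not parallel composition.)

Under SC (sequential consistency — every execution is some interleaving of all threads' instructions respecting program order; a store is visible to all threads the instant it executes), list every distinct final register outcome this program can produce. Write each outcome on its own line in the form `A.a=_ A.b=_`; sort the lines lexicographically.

outcome vector order: (A.a,A.b)
|SC outcomes| = 3

A.a=0 A.b=0
A.a=0 A.b=1
A.a=2 A.b=1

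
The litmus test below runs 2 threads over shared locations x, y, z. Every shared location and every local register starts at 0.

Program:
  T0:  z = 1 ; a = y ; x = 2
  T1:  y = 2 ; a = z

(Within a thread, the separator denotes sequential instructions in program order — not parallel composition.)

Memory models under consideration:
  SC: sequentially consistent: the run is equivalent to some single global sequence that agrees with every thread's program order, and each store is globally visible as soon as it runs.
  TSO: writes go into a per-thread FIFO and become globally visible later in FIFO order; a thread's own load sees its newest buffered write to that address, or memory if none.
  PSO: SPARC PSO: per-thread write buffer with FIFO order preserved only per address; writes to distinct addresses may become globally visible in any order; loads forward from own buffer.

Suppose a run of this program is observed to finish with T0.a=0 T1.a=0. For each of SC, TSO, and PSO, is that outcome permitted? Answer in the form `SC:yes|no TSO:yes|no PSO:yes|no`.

outcome vector order: (T0.a,T1.a)
under SC → 0/1 2/0 2/1
under TSO → 0/0 0/1 2/0 2/1
under PSO → 0/0 0/1 2/0 2/1
target 0/0 ∈ {TSO,PSO}

SC:no TSO:yes PSO:yes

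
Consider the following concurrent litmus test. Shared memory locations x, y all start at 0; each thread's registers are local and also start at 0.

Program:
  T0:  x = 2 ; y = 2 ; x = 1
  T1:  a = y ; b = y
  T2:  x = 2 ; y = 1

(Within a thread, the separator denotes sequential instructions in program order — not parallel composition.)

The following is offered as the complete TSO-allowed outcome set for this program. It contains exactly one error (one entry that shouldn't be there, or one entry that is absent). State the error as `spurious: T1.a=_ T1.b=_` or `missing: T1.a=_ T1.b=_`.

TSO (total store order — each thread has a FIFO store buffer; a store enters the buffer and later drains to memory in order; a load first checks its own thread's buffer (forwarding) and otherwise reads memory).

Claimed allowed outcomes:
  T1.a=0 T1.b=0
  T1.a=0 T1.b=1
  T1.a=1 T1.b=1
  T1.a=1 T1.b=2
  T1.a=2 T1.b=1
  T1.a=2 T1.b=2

missing: T1.a=0 T1.b=2

outcome vector order: (T1.a,T1.b)
TSO: 7 outcomes — {0/0, 0/1, 0/2, 1/1, 1/2, 2/1, 2/2}
TSO∖claimed = {0/2}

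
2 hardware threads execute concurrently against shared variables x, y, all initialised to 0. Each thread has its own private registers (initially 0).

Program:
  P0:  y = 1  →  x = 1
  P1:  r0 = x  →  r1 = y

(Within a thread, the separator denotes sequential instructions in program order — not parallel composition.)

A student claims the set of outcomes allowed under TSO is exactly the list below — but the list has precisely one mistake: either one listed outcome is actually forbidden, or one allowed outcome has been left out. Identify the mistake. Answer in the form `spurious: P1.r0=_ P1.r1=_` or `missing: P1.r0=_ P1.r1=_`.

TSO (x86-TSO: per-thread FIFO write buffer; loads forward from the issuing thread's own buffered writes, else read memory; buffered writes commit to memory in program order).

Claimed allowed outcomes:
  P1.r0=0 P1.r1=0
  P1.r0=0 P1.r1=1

outcome vector order: (P1.r0,P1.r1)
[TSO] allowed = {0/0; 0/1; 1/1}
TSO∖claimed = {1/1}

missing: P1.r0=1 P1.r1=1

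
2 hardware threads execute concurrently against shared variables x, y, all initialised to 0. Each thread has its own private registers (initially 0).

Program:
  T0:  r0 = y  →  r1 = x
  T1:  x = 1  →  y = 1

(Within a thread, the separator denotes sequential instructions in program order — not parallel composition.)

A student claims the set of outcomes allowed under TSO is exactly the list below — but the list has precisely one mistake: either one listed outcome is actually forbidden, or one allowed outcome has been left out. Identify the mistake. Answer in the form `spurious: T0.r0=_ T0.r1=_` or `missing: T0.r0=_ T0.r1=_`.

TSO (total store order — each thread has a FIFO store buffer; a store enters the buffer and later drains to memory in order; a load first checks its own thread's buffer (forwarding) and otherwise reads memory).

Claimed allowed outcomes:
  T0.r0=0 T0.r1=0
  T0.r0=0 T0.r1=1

missing: T0.r0=1 T0.r1=1

outcome vector order: (T0.r0,T0.r1)
TSO: 3 outcomes — {00, 01, 11}
TSO∖claimed = {11}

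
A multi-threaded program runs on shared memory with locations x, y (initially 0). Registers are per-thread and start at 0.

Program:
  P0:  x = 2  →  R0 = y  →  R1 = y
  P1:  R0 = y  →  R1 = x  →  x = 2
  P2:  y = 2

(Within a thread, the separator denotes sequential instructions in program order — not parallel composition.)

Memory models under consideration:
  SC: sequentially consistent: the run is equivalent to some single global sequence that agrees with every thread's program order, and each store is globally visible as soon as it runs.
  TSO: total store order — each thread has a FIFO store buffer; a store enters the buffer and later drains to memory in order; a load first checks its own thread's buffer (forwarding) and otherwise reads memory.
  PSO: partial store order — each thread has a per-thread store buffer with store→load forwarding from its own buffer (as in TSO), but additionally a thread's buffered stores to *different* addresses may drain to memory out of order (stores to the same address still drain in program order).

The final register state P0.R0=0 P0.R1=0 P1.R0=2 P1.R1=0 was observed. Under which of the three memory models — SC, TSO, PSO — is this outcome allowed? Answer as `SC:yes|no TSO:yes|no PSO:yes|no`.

outcome vector order: (P0.R0,P0.R1,P1.R0,P1.R1)
SC: 10 outcomes — {<0 0 0 0>, <0 0 0 2>, <0 0 2 2>, <0 2 0 0>, <0 2 0 2>, <0 2 2 2>, <2 2 0 0>, <2 2 0 2>, <2 2 2 0>, <2 2 2 2>}
TSO: 12 outcomes — {<0 0 0 0>, <0 0 0 2>, <0 0 2 0>, <0 0 2 2>, <0 2 0 0>, <0 2 0 2>, <0 2 2 0>, <0 2 2 2>, <2 2 0 0>, <2 2 0 2>, <2 2 2 0>, <2 2 2 2>}
PSO: 12 outcomes — {<0 0 0 0>, <0 0 0 2>, <0 0 2 0>, <0 0 2 2>, <0 2 0 0>, <0 2 0 2>, <0 2 2 0>, <0 2 2 2>, <2 2 0 0>, <2 2 0 2>, <2 2 2 0>, <2 2 2 2>}
target <0 0 2 0> ∈ {TSO,PSO}

SC:no TSO:yes PSO:yes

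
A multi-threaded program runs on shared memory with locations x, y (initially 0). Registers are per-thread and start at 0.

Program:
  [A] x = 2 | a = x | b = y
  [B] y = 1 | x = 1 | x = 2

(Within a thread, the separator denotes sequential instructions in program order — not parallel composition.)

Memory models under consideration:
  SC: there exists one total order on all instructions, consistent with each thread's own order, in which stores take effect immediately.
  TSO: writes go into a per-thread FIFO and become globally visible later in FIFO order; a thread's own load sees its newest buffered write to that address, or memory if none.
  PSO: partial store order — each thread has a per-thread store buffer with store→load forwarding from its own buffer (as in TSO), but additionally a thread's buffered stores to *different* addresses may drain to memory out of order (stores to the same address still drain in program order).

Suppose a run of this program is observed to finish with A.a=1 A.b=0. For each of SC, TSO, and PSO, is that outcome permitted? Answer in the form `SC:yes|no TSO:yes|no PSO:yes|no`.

outcome vector order: (A.a,A.b)
SC: 3 outcomes — {1/1, 2/0, 2/1}
TSO: 3 outcomes — {1/1, 2/0, 2/1}
PSO: 4 outcomes — {1/0, 1/1, 2/0, 2/1}
target 1/0 ∈ {PSO}

SC:no TSO:no PSO:yes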